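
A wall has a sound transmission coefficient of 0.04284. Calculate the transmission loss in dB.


Given values:
  tau = 0.04284
Formula: TL = 10 * log10(1 / tau)
Compute 1 / tau = 1 / 0.04284 = 23.3427
Compute log10(23.3427) = 1.368151
TL = 10 * 1.368151 = 13.68

13.68 dB


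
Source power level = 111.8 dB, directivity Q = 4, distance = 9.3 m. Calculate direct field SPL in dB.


Given values:
  Lw = 111.8 dB, Q = 4, r = 9.3 m
Formula: SPL = Lw + 10 * log10(Q / (4 * pi * r^2))
Compute 4 * pi * r^2 = 4 * pi * 9.3^2 = 1086.8654
Compute Q / denom = 4 / 1086.8654 = 0.00368031
Compute 10 * log10(0.00368031) = -24.3412
SPL = 111.8 + (-24.3412) = 87.46

87.46 dB


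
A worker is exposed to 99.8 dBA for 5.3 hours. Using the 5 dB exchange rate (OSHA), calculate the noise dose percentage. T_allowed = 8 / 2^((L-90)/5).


Given values:
  L = 99.8 dBA, T = 5.3 hours
Formula: T_allowed = 8 / 2^((L - 90) / 5)
Compute exponent: (99.8 - 90) / 5 = 1.96
Compute 2^(1.96) = 3.89062
T_allowed = 8 / 3.89062 = 2.056228 hours
Dose = (T / T_allowed) * 100
Dose = (5.3 / 2.056228) * 100 = 257.75

257.75 %


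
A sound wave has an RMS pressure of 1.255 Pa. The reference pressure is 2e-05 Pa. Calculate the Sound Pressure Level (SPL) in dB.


Given values:
  p = 1.255 Pa
  p_ref = 2e-05 Pa
Formula: SPL = 20 * log10(p / p_ref)
Compute ratio: p / p_ref = 1.255 / 2e-05 = 62750
Compute log10: log10(62750) = 4.797614
Multiply: SPL = 20 * 4.797614 = 95.95

95.95 dB


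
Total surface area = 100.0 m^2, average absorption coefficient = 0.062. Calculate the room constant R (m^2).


Given values:
  S = 100.0 m^2, alpha = 0.062
Formula: R = S * alpha / (1 - alpha)
Numerator: 100.0 * 0.062 = 6.2
Denominator: 1 - 0.062 = 0.938
R = 6.2 / 0.938 = 6.61

6.61 m^2


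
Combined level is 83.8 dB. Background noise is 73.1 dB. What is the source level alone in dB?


Given values:
  L_total = 83.8 dB, L_bg = 73.1 dB
Formula: L_source = 10 * log10(10^(L_total/10) - 10^(L_bg/10))
Convert to linear:
  10^(83.8/10) = 239883291.9019
  10^(73.1/10) = 20417379.4467
Difference: 239883291.9019 - 20417379.4467 = 219465912.4552
L_source = 10 * log10(219465912.4552) = 83.41

83.41 dB


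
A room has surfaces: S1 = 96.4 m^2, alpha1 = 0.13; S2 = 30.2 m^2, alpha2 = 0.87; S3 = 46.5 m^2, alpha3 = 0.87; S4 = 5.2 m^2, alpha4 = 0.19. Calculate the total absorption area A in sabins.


Given surfaces:
  Surface 1: 96.4 * 0.13 = 12.532
  Surface 2: 30.2 * 0.87 = 26.274
  Surface 3: 46.5 * 0.87 = 40.455
  Surface 4: 5.2 * 0.19 = 0.988
Formula: A = sum(Si * alpha_i)
A = 12.532 + 26.274 + 40.455 + 0.988
A = 80.25

80.25 sabins


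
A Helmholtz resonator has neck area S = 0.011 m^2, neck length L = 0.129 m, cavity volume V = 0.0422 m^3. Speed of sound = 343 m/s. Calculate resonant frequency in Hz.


Given values:
  S = 0.011 m^2, L = 0.129 m, V = 0.0422 m^3, c = 343 m/s
Formula: f = (c / (2*pi)) * sqrt(S / (V * L))
Compute V * L = 0.0422 * 0.129 = 0.0054438
Compute S / (V * L) = 0.011 / 0.0054438 = 2.0206
Compute sqrt(2.0206) = 1.421478
Compute c / (2*pi) = 343 / 6.283185 = 54.590148
f = 54.590148 * 1.421478 = 77.6

77.6 Hz


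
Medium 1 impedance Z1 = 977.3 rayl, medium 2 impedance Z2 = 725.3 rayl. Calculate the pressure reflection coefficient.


Given values:
  Z1 = 977.3 rayl, Z2 = 725.3 rayl
Formula: R = (Z2 - Z1) / (Z2 + Z1)
Numerator: Z2 - Z1 = 725.3 - 977.3 = -252.0
Denominator: Z2 + Z1 = 725.3 + 977.3 = 1702.6
R = -252.0 / 1702.6 = -0.148

-0.148


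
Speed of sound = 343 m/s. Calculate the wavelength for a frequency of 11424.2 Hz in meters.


Given values:
  c = 343 m/s, f = 11424.2 Hz
Formula: lambda = c / f
lambda = 343 / 11424.2
lambda = 0.03

0.03 m


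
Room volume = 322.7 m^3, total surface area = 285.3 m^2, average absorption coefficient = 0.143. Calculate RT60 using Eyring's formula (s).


Given values:
  V = 322.7 m^3, S = 285.3 m^2, alpha = 0.143
Formula: RT60 = 0.161 * V / (-S * ln(1 - alpha))
Compute ln(1 - 0.143) = ln(0.857) = -0.154317
Denominator: -285.3 * -0.154317 = 44.0266
Numerator: 0.161 * 322.7 = 51.9547
RT60 = 51.9547 / 44.0266 = 1.18

1.18 s


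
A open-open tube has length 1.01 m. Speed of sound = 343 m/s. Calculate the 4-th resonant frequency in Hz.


Given values:
  Tube type: open-open, L = 1.01 m, c = 343 m/s, n = 4
Formula: f_n = n * c / (2 * L)
Compute 2 * L = 2 * 1.01 = 2.02
f = 4 * 343 / 2.02
f = 679.21

679.21 Hz


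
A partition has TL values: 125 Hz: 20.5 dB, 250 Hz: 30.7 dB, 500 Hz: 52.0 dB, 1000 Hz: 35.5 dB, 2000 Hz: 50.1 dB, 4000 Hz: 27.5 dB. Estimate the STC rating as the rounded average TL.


Given TL values at each frequency:
  125 Hz: 20.5 dB
  250 Hz: 30.7 dB
  500 Hz: 52.0 dB
  1000 Hz: 35.5 dB
  2000 Hz: 50.1 dB
  4000 Hz: 27.5 dB
Formula: STC ~ round(average of TL values)
Sum = 20.5 + 30.7 + 52.0 + 35.5 + 50.1 + 27.5 = 216.3
Average = 216.3 / 6 = 36.05
Rounded: 36

36


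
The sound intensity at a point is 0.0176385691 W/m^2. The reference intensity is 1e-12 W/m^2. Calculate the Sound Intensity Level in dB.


Given values:
  I = 0.0176385691 W/m^2
  I_ref = 1e-12 W/m^2
Formula: SIL = 10 * log10(I / I_ref)
Compute ratio: I / I_ref = 17638569100
Compute log10: log10(17638569100) = 10.246463
Multiply: SIL = 10 * 10.246463 = 102.46

102.46 dB


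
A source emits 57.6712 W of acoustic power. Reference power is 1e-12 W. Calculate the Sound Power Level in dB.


Given values:
  W = 57.6712 W
  W_ref = 1e-12 W
Formula: SWL = 10 * log10(W / W_ref)
Compute ratio: W / W_ref = 57671200000000
Compute log10: log10(57671200000000) = 13.760959
Multiply: SWL = 10 * 13.760959 = 137.61

137.61 dB


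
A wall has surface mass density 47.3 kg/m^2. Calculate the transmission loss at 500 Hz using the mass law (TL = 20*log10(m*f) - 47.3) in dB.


Given values:
  m = 47.3 kg/m^2, f = 500 Hz
Formula: TL = 20 * log10(m * f) - 47.3
Compute m * f = 47.3 * 500 = 23650.0
Compute log10(23650.0) = 4.373831
Compute 20 * 4.373831 = 87.4766
TL = 87.4766 - 47.3 = 40.18

40.18 dB


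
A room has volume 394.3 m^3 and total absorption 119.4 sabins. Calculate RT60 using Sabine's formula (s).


Given values:
  V = 394.3 m^3
  A = 119.4 sabins
Formula: RT60 = 0.161 * V / A
Numerator: 0.161 * 394.3 = 63.4823
RT60 = 63.4823 / 119.4 = 0.532

0.532 s


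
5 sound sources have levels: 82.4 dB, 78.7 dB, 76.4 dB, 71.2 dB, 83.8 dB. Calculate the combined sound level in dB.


Formula: L_total = 10 * log10( sum(10^(Li/10)) )
  Source 1: 10^(82.4/10) = 173780082.8749
  Source 2: 10^(78.7/10) = 74131024.1301
  Source 3: 10^(76.4/10) = 43651583.224
  Source 4: 10^(71.2/10) = 13182567.3856
  Source 5: 10^(83.8/10) = 239883291.9019
Sum of linear values = 544628549.5165
L_total = 10 * log10(544628549.5165) = 87.36

87.36 dB


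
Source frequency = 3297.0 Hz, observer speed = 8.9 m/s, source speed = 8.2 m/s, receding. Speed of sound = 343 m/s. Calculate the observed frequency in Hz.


Given values:
  f_s = 3297.0 Hz, v_o = 8.9 m/s, v_s = 8.2 m/s
  Direction: receding
Formula: f_o = f_s * (c - v_o) / (c + v_s)
Numerator: c - v_o = 343 - 8.9 = 334.1
Denominator: c + v_s = 343 + 8.2 = 351.2
f_o = 3297.0 * 334.1 / 351.2 = 3136.47

3136.47 Hz


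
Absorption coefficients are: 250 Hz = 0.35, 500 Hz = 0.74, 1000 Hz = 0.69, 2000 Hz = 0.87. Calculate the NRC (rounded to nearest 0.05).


Given values:
  a_250 = 0.35, a_500 = 0.74
  a_1000 = 0.69, a_2000 = 0.87
Formula: NRC = (a250 + a500 + a1000 + a2000) / 4
Sum = 0.35 + 0.74 + 0.69 + 0.87 = 2.65
NRC = 2.65 / 4 = 0.6625
Rounded to nearest 0.05: 0.65

0.65


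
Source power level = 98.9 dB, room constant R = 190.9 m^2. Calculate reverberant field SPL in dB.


Given values:
  Lw = 98.9 dB, R = 190.9 m^2
Formula: SPL = Lw + 10 * log10(4 / R)
Compute 4 / R = 4 / 190.9 = 0.020953
Compute 10 * log10(0.020953) = -16.7875
SPL = 98.9 + (-16.7875) = 82.11

82.11 dB


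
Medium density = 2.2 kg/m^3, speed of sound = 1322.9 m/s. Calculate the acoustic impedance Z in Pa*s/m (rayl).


Given values:
  rho = 2.2 kg/m^3
  c = 1322.9 m/s
Formula: Z = rho * c
Z = 2.2 * 1322.9
Z = 2910.38

2910.38 rayl


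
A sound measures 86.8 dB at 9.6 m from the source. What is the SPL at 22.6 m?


Given values:
  SPL1 = 86.8 dB, r1 = 9.6 m, r2 = 22.6 m
Formula: SPL2 = SPL1 - 20 * log10(r2 / r1)
Compute ratio: r2 / r1 = 22.6 / 9.6 = 2.3542
Compute log10: log10(2.3542) = 0.371843
Compute drop: 20 * 0.371843 = 7.4369
SPL2 = 86.8 - 7.4369 = 79.36

79.36 dB


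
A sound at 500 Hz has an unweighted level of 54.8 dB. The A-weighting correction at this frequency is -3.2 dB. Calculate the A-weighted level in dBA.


Given values:
  SPL = 54.8 dB
  A-weighting at 500 Hz = -3.2 dB
Formula: L_A = SPL + A_weight
L_A = 54.8 + (-3.2)
L_A = 51.6

51.6 dBA


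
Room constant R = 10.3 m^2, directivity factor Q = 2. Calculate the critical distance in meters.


Given values:
  R = 10.3 m^2, Q = 2
Formula: d_c = 0.141 * sqrt(Q * R)
Compute Q * R = 2 * 10.3 = 20.6
Compute sqrt(20.6) = 4.5387
d_c = 0.141 * 4.5387 = 0.64

0.64 m


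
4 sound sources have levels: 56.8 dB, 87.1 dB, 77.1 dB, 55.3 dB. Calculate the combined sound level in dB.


Formula: L_total = 10 * log10( sum(10^(Li/10)) )
  Source 1: 10^(56.8/10) = 478630.0923
  Source 2: 10^(87.1/10) = 512861383.9914
  Source 3: 10^(77.1/10) = 51286138.3991
  Source 4: 10^(55.3/10) = 338844.1561
Sum of linear values = 564964996.6389
L_total = 10 * log10(564964996.6389) = 87.52

87.52 dB


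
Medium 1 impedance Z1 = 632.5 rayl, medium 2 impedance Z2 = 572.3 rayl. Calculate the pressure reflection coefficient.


Given values:
  Z1 = 632.5 rayl, Z2 = 572.3 rayl
Formula: R = (Z2 - Z1) / (Z2 + Z1)
Numerator: Z2 - Z1 = 572.3 - 632.5 = -60.2
Denominator: Z2 + Z1 = 572.3 + 632.5 = 1204.8
R = -60.2 / 1204.8 = -0.05

-0.05


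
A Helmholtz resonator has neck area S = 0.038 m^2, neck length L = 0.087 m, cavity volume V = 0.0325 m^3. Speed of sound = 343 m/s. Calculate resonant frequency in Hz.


Given values:
  S = 0.038 m^2, L = 0.087 m, V = 0.0325 m^3, c = 343 m/s
Formula: f = (c / (2*pi)) * sqrt(S / (V * L))
Compute V * L = 0.0325 * 0.087 = 0.0028275
Compute S / (V * L) = 0.038 / 0.0028275 = 13.4394
Compute sqrt(13.4394) = 3.665979
Compute c / (2*pi) = 343 / 6.283185 = 54.590148
f = 54.590148 * 3.665979 = 200.13

200.13 Hz


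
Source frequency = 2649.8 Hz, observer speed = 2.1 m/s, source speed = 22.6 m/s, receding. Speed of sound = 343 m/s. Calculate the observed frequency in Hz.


Given values:
  f_s = 2649.8 Hz, v_o = 2.1 m/s, v_s = 22.6 m/s
  Direction: receding
Formula: f_o = f_s * (c - v_o) / (c + v_s)
Numerator: c - v_o = 343 - 2.1 = 340.9
Denominator: c + v_s = 343 + 22.6 = 365.6
f_o = 2649.8 * 340.9 / 365.6 = 2470.78

2470.78 Hz


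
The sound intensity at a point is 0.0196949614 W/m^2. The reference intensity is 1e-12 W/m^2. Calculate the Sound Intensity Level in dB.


Given values:
  I = 0.0196949614 W/m^2
  I_ref = 1e-12 W/m^2
Formula: SIL = 10 * log10(I / I_ref)
Compute ratio: I / I_ref = 19694961400
Compute log10: log10(19694961400) = 10.294355
Multiply: SIL = 10 * 10.294355 = 102.94

102.94 dB


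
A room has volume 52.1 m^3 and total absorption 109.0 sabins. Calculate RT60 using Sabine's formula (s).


Given values:
  V = 52.1 m^3
  A = 109.0 sabins
Formula: RT60 = 0.161 * V / A
Numerator: 0.161 * 52.1 = 8.3881
RT60 = 8.3881 / 109.0 = 0.077

0.077 s


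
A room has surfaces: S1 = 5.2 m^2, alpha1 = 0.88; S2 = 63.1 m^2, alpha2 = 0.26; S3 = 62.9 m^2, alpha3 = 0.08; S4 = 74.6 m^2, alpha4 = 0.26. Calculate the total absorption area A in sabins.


Given surfaces:
  Surface 1: 5.2 * 0.88 = 4.576
  Surface 2: 63.1 * 0.26 = 16.406
  Surface 3: 62.9 * 0.08 = 5.032
  Surface 4: 74.6 * 0.26 = 19.396
Formula: A = sum(Si * alpha_i)
A = 4.576 + 16.406 + 5.032 + 19.396
A = 45.41

45.41 sabins


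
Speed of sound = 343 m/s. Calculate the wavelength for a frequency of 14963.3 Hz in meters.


Given values:
  c = 343 m/s, f = 14963.3 Hz
Formula: lambda = c / f
lambda = 343 / 14963.3
lambda = 0.0229

0.0229 m


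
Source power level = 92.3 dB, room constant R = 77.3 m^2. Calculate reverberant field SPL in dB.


Given values:
  Lw = 92.3 dB, R = 77.3 m^2
Formula: SPL = Lw + 10 * log10(4 / R)
Compute 4 / R = 4 / 77.3 = 0.051746
Compute 10 * log10(0.051746) = -12.8612
SPL = 92.3 + (-12.8612) = 79.44

79.44 dB


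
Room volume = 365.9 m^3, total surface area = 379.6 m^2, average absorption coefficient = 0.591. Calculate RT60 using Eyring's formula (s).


Given values:
  V = 365.9 m^3, S = 379.6 m^2, alpha = 0.591
Formula: RT60 = 0.161 * V / (-S * ln(1 - alpha))
Compute ln(1 - 0.591) = ln(0.409) = -0.89404
Denominator: -379.6 * -0.89404 = 339.3776
Numerator: 0.161 * 365.9 = 58.9099
RT60 = 58.9099 / 339.3776 = 0.174

0.174 s


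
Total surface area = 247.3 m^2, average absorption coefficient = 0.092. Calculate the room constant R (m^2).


Given values:
  S = 247.3 m^2, alpha = 0.092
Formula: R = S * alpha / (1 - alpha)
Numerator: 247.3 * 0.092 = 22.7516
Denominator: 1 - 0.092 = 0.908
R = 22.7516 / 0.908 = 25.06

25.06 m^2


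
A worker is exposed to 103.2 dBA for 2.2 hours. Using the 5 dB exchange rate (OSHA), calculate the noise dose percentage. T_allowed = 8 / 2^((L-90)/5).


Given values:
  L = 103.2 dBA, T = 2.2 hours
Formula: T_allowed = 8 / 2^((L - 90) / 5)
Compute exponent: (103.2 - 90) / 5 = 2.64
Compute 2^(2.64) = 6.233317
T_allowed = 8 / 6.233317 = 1.283426 hours
Dose = (T / T_allowed) * 100
Dose = (2.2 / 1.283426) * 100 = 171.42

171.42 %


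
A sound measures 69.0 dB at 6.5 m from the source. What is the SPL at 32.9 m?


Given values:
  SPL1 = 69.0 dB, r1 = 6.5 m, r2 = 32.9 m
Formula: SPL2 = SPL1 - 20 * log10(r2 / r1)
Compute ratio: r2 / r1 = 32.9 / 6.5 = 5.0615
Compute log10: log10(5.0615) = 0.704279
Compute drop: 20 * 0.704279 = 14.0856
SPL2 = 69.0 - 14.0856 = 54.91

54.91 dB


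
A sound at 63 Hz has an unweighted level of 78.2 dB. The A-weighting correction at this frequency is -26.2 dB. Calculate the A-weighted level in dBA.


Given values:
  SPL = 78.2 dB
  A-weighting at 63 Hz = -26.2 dB
Formula: L_A = SPL + A_weight
L_A = 78.2 + (-26.2)
L_A = 52.0

52.0 dBA


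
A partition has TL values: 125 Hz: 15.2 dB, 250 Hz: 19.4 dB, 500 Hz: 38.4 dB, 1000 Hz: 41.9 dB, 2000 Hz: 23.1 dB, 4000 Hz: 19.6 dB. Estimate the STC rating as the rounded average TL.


Given TL values at each frequency:
  125 Hz: 15.2 dB
  250 Hz: 19.4 dB
  500 Hz: 38.4 dB
  1000 Hz: 41.9 dB
  2000 Hz: 23.1 dB
  4000 Hz: 19.6 dB
Formula: STC ~ round(average of TL values)
Sum = 15.2 + 19.4 + 38.4 + 41.9 + 23.1 + 19.6 = 157.6
Average = 157.6 / 6 = 26.27
Rounded: 26

26


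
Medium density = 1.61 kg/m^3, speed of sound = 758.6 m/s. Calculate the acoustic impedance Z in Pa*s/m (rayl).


Given values:
  rho = 1.61 kg/m^3
  c = 758.6 m/s
Formula: Z = rho * c
Z = 1.61 * 758.6
Z = 1221.35

1221.35 rayl


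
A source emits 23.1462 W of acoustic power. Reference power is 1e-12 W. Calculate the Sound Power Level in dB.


Given values:
  W = 23.1462 W
  W_ref = 1e-12 W
Formula: SWL = 10 * log10(W / W_ref)
Compute ratio: W / W_ref = 23146200000000
Compute log10: log10(23146200000000) = 13.36448
Multiply: SWL = 10 * 13.36448 = 133.64

133.64 dB


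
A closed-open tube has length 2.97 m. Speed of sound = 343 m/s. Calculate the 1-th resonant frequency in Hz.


Given values:
  Tube type: closed-open, L = 2.97 m, c = 343 m/s, n = 1
Formula: f_n = (2n - 1) * c / (4 * L)
Compute 2n - 1 = 2*1 - 1 = 1
Compute 4 * L = 4 * 2.97 = 11.88
f = 1 * 343 / 11.88
f = 28.87

28.87 Hz


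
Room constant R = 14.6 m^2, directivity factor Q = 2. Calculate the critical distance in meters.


Given values:
  R = 14.6 m^2, Q = 2
Formula: d_c = 0.141 * sqrt(Q * R)
Compute Q * R = 2 * 14.6 = 29.2
Compute sqrt(29.2) = 5.4037
d_c = 0.141 * 5.4037 = 0.762

0.762 m


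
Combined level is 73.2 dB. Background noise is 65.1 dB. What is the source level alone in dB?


Given values:
  L_total = 73.2 dB, L_bg = 65.1 dB
Formula: L_source = 10 * log10(10^(L_total/10) - 10^(L_bg/10))
Convert to linear:
  10^(73.2/10) = 20892961.3085
  10^(65.1/10) = 3235936.5693
Difference: 20892961.3085 - 3235936.5693 = 17657024.7392
L_source = 10 * log10(17657024.7392) = 72.47

72.47 dB


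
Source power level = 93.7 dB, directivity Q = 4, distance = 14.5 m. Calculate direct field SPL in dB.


Given values:
  Lw = 93.7 dB, Q = 4, r = 14.5 m
Formula: SPL = Lw + 10 * log10(Q / (4 * pi * r^2))
Compute 4 * pi * r^2 = 4 * pi * 14.5^2 = 2642.0794
Compute Q / denom = 4 / 2642.0794 = 0.00151396
Compute 10 * log10(0.00151396) = -28.1989
SPL = 93.7 + (-28.1989) = 65.5

65.5 dB


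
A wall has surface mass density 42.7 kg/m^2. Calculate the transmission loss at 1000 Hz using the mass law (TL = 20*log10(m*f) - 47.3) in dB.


Given values:
  m = 42.7 kg/m^2, f = 1000 Hz
Formula: TL = 20 * log10(m * f) - 47.3
Compute m * f = 42.7 * 1000 = 42700.0
Compute log10(42700.0) = 4.630428
Compute 20 * 4.630428 = 92.6086
TL = 92.6086 - 47.3 = 45.31

45.31 dB


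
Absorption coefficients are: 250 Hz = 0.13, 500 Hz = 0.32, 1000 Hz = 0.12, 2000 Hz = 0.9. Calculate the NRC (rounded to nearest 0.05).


Given values:
  a_250 = 0.13, a_500 = 0.32
  a_1000 = 0.12, a_2000 = 0.9
Formula: NRC = (a250 + a500 + a1000 + a2000) / 4
Sum = 0.13 + 0.32 + 0.12 + 0.9 = 1.47
NRC = 1.47 / 4 = 0.3675
Rounded to nearest 0.05: 0.35

0.35


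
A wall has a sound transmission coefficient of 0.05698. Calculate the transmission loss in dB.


Given values:
  tau = 0.05698
Formula: TL = 10 * log10(1 / tau)
Compute 1 / tau = 1 / 0.05698 = 17.55
Compute log10(17.55) = 1.244277
TL = 10 * 1.244277 = 12.44

12.44 dB


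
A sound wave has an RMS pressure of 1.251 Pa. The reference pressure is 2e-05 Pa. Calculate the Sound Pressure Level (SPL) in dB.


Given values:
  p = 1.251 Pa
  p_ref = 2e-05 Pa
Formula: SPL = 20 * log10(p / p_ref)
Compute ratio: p / p_ref = 1.251 / 2e-05 = 62550
Compute log10: log10(62550) = 4.796227
Multiply: SPL = 20 * 4.796227 = 95.92

95.92 dB


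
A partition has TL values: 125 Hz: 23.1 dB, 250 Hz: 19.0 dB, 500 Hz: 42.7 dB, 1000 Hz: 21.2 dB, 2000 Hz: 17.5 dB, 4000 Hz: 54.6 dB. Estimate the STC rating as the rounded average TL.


Given TL values at each frequency:
  125 Hz: 23.1 dB
  250 Hz: 19.0 dB
  500 Hz: 42.7 dB
  1000 Hz: 21.2 dB
  2000 Hz: 17.5 dB
  4000 Hz: 54.6 dB
Formula: STC ~ round(average of TL values)
Sum = 23.1 + 19.0 + 42.7 + 21.2 + 17.5 + 54.6 = 178.1
Average = 178.1 / 6 = 29.68
Rounded: 30

30


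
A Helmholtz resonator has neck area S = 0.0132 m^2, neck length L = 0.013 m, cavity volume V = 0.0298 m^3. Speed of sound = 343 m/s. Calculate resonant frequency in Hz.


Given values:
  S = 0.0132 m^2, L = 0.013 m, V = 0.0298 m^3, c = 343 m/s
Formula: f = (c / (2*pi)) * sqrt(S / (V * L))
Compute V * L = 0.0298 * 0.013 = 0.0003874
Compute S / (V * L) = 0.0132 / 0.0003874 = 34.0733
Compute sqrt(34.0733) = 5.837234
Compute c / (2*pi) = 343 / 6.283185 = 54.590148
f = 54.590148 * 5.837234 = 318.66

318.66 Hz


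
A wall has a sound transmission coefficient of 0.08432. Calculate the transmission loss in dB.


Given values:
  tau = 0.08432
Formula: TL = 10 * log10(1 / tau)
Compute 1 / tau = 1 / 0.08432 = 11.8596
Compute log10(11.8596) = 1.07407
TL = 10 * 1.07407 = 10.74

10.74 dB


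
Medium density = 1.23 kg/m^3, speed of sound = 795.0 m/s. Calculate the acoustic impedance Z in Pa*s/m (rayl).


Given values:
  rho = 1.23 kg/m^3
  c = 795.0 m/s
Formula: Z = rho * c
Z = 1.23 * 795.0
Z = 977.85

977.85 rayl


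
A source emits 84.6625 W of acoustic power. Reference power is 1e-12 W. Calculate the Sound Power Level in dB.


Given values:
  W = 84.6625 W
  W_ref = 1e-12 W
Formula: SWL = 10 * log10(W / W_ref)
Compute ratio: W / W_ref = 84662500000000
Compute log10: log10(84662500000000) = 13.927691
Multiply: SWL = 10 * 13.927691 = 139.28

139.28 dB


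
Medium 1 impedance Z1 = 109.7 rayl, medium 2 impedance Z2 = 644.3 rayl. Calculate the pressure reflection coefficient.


Given values:
  Z1 = 109.7 rayl, Z2 = 644.3 rayl
Formula: R = (Z2 - Z1) / (Z2 + Z1)
Numerator: Z2 - Z1 = 644.3 - 109.7 = 534.6
Denominator: Z2 + Z1 = 644.3 + 109.7 = 754.0
R = 534.6 / 754.0 = 0.709

0.709


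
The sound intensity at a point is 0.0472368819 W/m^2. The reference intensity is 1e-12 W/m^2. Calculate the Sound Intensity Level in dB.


Given values:
  I = 0.0472368819 W/m^2
  I_ref = 1e-12 W/m^2
Formula: SIL = 10 * log10(I / I_ref)
Compute ratio: I / I_ref = 47236881900
Compute log10: log10(47236881900) = 10.674281
Multiply: SIL = 10 * 10.674281 = 106.74

106.74 dB


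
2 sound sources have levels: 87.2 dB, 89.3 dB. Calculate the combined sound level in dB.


Formula: L_total = 10 * log10( sum(10^(Li/10)) )
  Source 1: 10^(87.2/10) = 524807460.2498
  Source 2: 10^(89.3/10) = 851138038.2024
Sum of linear values = 1375945498.4522
L_total = 10 * log10(1375945498.4522) = 91.39

91.39 dB


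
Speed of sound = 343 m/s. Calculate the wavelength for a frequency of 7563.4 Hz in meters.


Given values:
  c = 343 m/s, f = 7563.4 Hz
Formula: lambda = c / f
lambda = 343 / 7563.4
lambda = 0.0453

0.0453 m


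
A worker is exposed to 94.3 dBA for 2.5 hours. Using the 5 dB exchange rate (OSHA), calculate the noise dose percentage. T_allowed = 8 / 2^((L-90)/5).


Given values:
  L = 94.3 dBA, T = 2.5 hours
Formula: T_allowed = 8 / 2^((L - 90) / 5)
Compute exponent: (94.3 - 90) / 5 = 0.86
Compute 2^(0.86) = 1.815038
T_allowed = 8 / 1.815038 = 4.407621 hours
Dose = (T / T_allowed) * 100
Dose = (2.5 / 4.407621) * 100 = 56.72

56.72 %


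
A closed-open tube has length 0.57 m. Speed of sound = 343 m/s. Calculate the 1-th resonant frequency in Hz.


Given values:
  Tube type: closed-open, L = 0.57 m, c = 343 m/s, n = 1
Formula: f_n = (2n - 1) * c / (4 * L)
Compute 2n - 1 = 2*1 - 1 = 1
Compute 4 * L = 4 * 0.57 = 2.28
f = 1 * 343 / 2.28
f = 150.44

150.44 Hz


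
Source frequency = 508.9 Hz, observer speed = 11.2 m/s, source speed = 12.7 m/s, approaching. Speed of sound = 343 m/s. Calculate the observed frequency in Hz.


Given values:
  f_s = 508.9 Hz, v_o = 11.2 m/s, v_s = 12.7 m/s
  Direction: approaching
Formula: f_o = f_s * (c + v_o) / (c - v_s)
Numerator: c + v_o = 343 + 11.2 = 354.2
Denominator: c - v_s = 343 - 12.7 = 330.3
f_o = 508.9 * 354.2 / 330.3 = 545.72

545.72 Hz


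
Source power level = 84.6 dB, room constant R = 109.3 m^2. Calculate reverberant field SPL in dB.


Given values:
  Lw = 84.6 dB, R = 109.3 m^2
Formula: SPL = Lw + 10 * log10(4 / R)
Compute 4 / R = 4 / 109.3 = 0.036597
Compute 10 * log10(0.036597) = -14.3655
SPL = 84.6 + (-14.3655) = 70.23

70.23 dB


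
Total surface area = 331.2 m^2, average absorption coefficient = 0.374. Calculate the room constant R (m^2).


Given values:
  S = 331.2 m^2, alpha = 0.374
Formula: R = S * alpha / (1 - alpha)
Numerator: 331.2 * 0.374 = 123.8688
Denominator: 1 - 0.374 = 0.626
R = 123.8688 / 0.626 = 197.87

197.87 m^2


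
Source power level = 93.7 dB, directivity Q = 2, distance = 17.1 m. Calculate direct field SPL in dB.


Given values:
  Lw = 93.7 dB, Q = 2, r = 17.1 m
Formula: SPL = Lw + 10 * log10(Q / (4 * pi * r^2))
Compute 4 * pi * r^2 = 4 * pi * 17.1^2 = 3674.5324
Compute Q / denom = 2 / 3674.5324 = 0.00054429
Compute 10 * log10(0.00054429) = -32.6417
SPL = 93.7 + (-32.6417) = 61.06

61.06 dB


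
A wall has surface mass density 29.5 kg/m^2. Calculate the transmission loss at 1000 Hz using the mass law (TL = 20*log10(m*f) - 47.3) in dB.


Given values:
  m = 29.5 kg/m^2, f = 1000 Hz
Formula: TL = 20 * log10(m * f) - 47.3
Compute m * f = 29.5 * 1000 = 29500.0
Compute log10(29500.0) = 4.469822
Compute 20 * 4.469822 = 89.3964
TL = 89.3964 - 47.3 = 42.1

42.1 dB


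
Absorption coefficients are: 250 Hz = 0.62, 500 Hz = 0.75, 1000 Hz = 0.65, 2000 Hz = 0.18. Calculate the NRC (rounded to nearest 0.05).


Given values:
  a_250 = 0.62, a_500 = 0.75
  a_1000 = 0.65, a_2000 = 0.18
Formula: NRC = (a250 + a500 + a1000 + a2000) / 4
Sum = 0.62 + 0.75 + 0.65 + 0.18 = 2.2
NRC = 2.2 / 4 = 0.55
Rounded to nearest 0.05: 0.55

0.55


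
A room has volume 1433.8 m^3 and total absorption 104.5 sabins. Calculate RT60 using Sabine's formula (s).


Given values:
  V = 1433.8 m^3
  A = 104.5 sabins
Formula: RT60 = 0.161 * V / A
Numerator: 0.161 * 1433.8 = 230.8418
RT60 = 230.8418 / 104.5 = 2.209

2.209 s


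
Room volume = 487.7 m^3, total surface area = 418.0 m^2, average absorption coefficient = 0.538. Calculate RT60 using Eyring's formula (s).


Given values:
  V = 487.7 m^3, S = 418.0 m^2, alpha = 0.538
Formula: RT60 = 0.161 * V / (-S * ln(1 - alpha))
Compute ln(1 - 0.538) = ln(0.462) = -0.77219
Denominator: -418.0 * -0.77219 = 322.7754
Numerator: 0.161 * 487.7 = 78.5197
RT60 = 78.5197 / 322.7754 = 0.243

0.243 s


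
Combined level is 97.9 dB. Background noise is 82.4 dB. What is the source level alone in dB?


Given values:
  L_total = 97.9 dB, L_bg = 82.4 dB
Formula: L_source = 10 * log10(10^(L_total/10) - 10^(L_bg/10))
Convert to linear:
  10^(97.9/10) = 6165950018.6148
  10^(82.4/10) = 173780082.8749
Difference: 6165950018.6148 - 173780082.8749 = 5992169935.7399
L_source = 10 * log10(5992169935.7399) = 97.78

97.78 dB


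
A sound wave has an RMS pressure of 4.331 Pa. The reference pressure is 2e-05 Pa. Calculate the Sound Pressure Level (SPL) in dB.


Given values:
  p = 4.331 Pa
  p_ref = 2e-05 Pa
Formula: SPL = 20 * log10(p / p_ref)
Compute ratio: p / p_ref = 4.331 / 2e-05 = 216550
Compute log10: log10(216550) = 5.335558
Multiply: SPL = 20 * 5.335558 = 106.71

106.71 dB


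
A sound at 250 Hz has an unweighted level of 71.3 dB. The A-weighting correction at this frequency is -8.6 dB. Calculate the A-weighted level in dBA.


Given values:
  SPL = 71.3 dB
  A-weighting at 250 Hz = -8.6 dB
Formula: L_A = SPL + A_weight
L_A = 71.3 + (-8.6)
L_A = 62.7

62.7 dBA


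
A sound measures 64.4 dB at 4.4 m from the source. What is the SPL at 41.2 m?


Given values:
  SPL1 = 64.4 dB, r1 = 4.4 m, r2 = 41.2 m
Formula: SPL2 = SPL1 - 20 * log10(r2 / r1)
Compute ratio: r2 / r1 = 41.2 / 4.4 = 9.3636
Compute log10: log10(9.3636) = 0.971443
Compute drop: 20 * 0.971443 = 19.4289
SPL2 = 64.4 - 19.4289 = 44.97

44.97 dB


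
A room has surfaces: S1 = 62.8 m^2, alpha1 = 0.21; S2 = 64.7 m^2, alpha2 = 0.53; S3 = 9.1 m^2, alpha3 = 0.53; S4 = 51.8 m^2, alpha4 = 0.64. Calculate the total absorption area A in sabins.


Given surfaces:
  Surface 1: 62.8 * 0.21 = 13.188
  Surface 2: 64.7 * 0.53 = 34.291
  Surface 3: 9.1 * 0.53 = 4.823
  Surface 4: 51.8 * 0.64 = 33.152
Formula: A = sum(Si * alpha_i)
A = 13.188 + 34.291 + 4.823 + 33.152
A = 85.45

85.45 sabins


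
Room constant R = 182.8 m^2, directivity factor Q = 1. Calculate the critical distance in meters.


Given values:
  R = 182.8 m^2, Q = 1
Formula: d_c = 0.141 * sqrt(Q * R)
Compute Q * R = 1 * 182.8 = 182.8
Compute sqrt(182.8) = 13.5204
d_c = 0.141 * 13.5204 = 1.906

1.906 m


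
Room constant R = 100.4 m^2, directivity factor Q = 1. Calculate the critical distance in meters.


Given values:
  R = 100.4 m^2, Q = 1
Formula: d_c = 0.141 * sqrt(Q * R)
Compute Q * R = 1 * 100.4 = 100.4
Compute sqrt(100.4) = 10.02
d_c = 0.141 * 10.02 = 1.413

1.413 m


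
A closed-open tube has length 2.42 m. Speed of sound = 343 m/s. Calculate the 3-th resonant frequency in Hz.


Given values:
  Tube type: closed-open, L = 2.42 m, c = 343 m/s, n = 3
Formula: f_n = (2n - 1) * c / (4 * L)
Compute 2n - 1 = 2*3 - 1 = 5
Compute 4 * L = 4 * 2.42 = 9.68
f = 5 * 343 / 9.68
f = 177.17

177.17 Hz


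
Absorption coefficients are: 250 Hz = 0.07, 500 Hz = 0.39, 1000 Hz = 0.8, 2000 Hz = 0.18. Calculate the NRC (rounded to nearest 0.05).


Given values:
  a_250 = 0.07, a_500 = 0.39
  a_1000 = 0.8, a_2000 = 0.18
Formula: NRC = (a250 + a500 + a1000 + a2000) / 4
Sum = 0.07 + 0.39 + 0.8 + 0.18 = 1.44
NRC = 1.44 / 4 = 0.36
Rounded to nearest 0.05: 0.35

0.35


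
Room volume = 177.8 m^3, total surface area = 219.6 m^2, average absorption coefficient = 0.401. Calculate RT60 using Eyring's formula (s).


Given values:
  V = 177.8 m^3, S = 219.6 m^2, alpha = 0.401
Formula: RT60 = 0.161 * V / (-S * ln(1 - alpha))
Compute ln(1 - 0.401) = ln(0.599) = -0.512494
Denominator: -219.6 * -0.512494 = 112.5437
Numerator: 0.161 * 177.8 = 28.6258
RT60 = 28.6258 / 112.5437 = 0.254

0.254 s


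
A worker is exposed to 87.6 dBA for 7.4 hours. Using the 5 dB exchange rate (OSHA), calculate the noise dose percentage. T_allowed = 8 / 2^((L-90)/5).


Given values:
  L = 87.6 dBA, T = 7.4 hours
Formula: T_allowed = 8 / 2^((L - 90) / 5)
Compute exponent: (87.6 - 90) / 5 = -0.48
Compute 2^(-0.48) = 0.716978
T_allowed = 8 / 0.716978 = 11.157943 hours
Dose = (T / T_allowed) * 100
Dose = (7.4 / 11.157943) * 100 = 66.32

66.32 %


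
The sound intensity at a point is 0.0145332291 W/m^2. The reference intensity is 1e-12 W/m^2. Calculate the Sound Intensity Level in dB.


Given values:
  I = 0.0145332291 W/m^2
  I_ref = 1e-12 W/m^2
Formula: SIL = 10 * log10(I / I_ref)
Compute ratio: I / I_ref = 14533229100
Compute log10: log10(14533229100) = 10.162362
Multiply: SIL = 10 * 10.162362 = 101.62

101.62 dB


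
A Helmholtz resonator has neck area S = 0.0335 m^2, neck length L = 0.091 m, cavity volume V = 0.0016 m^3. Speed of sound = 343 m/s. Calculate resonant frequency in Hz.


Given values:
  S = 0.0335 m^2, L = 0.091 m, V = 0.0016 m^3, c = 343 m/s
Formula: f = (c / (2*pi)) * sqrt(S / (V * L))
Compute V * L = 0.0016 * 0.091 = 0.0001456
Compute S / (V * L) = 0.0335 / 0.0001456 = 230.0824
Compute sqrt(230.0824) = 15.168467
Compute c / (2*pi) = 343 / 6.283185 = 54.590148
f = 54.590148 * 15.168467 = 828.05

828.05 Hz


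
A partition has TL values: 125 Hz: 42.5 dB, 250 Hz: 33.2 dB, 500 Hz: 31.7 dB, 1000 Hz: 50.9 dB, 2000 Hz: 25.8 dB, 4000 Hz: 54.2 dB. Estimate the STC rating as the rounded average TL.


Given TL values at each frequency:
  125 Hz: 42.5 dB
  250 Hz: 33.2 dB
  500 Hz: 31.7 dB
  1000 Hz: 50.9 dB
  2000 Hz: 25.8 dB
  4000 Hz: 54.2 dB
Formula: STC ~ round(average of TL values)
Sum = 42.5 + 33.2 + 31.7 + 50.9 + 25.8 + 54.2 = 238.3
Average = 238.3 / 6 = 39.72
Rounded: 40

40


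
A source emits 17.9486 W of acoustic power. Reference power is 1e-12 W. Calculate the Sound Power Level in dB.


Given values:
  W = 17.9486 W
  W_ref = 1e-12 W
Formula: SWL = 10 * log10(W / W_ref)
Compute ratio: W / W_ref = 17948600000000
Compute log10: log10(17948600000000) = 13.254031
Multiply: SWL = 10 * 13.254031 = 132.54

132.54 dB


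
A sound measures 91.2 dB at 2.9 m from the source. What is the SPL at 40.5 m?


Given values:
  SPL1 = 91.2 dB, r1 = 2.9 m, r2 = 40.5 m
Formula: SPL2 = SPL1 - 20 * log10(r2 / r1)
Compute ratio: r2 / r1 = 40.5 / 2.9 = 13.9655
Compute log10: log10(13.9655) = 1.145056
Compute drop: 20 * 1.145056 = 22.9011
SPL2 = 91.2 - 22.9011 = 68.3

68.3 dB


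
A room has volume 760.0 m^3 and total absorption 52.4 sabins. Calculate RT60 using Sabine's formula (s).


Given values:
  V = 760.0 m^3
  A = 52.4 sabins
Formula: RT60 = 0.161 * V / A
Numerator: 0.161 * 760.0 = 122.36
RT60 = 122.36 / 52.4 = 2.335

2.335 s


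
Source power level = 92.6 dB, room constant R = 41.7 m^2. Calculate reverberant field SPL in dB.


Given values:
  Lw = 92.6 dB, R = 41.7 m^2
Formula: SPL = Lw + 10 * log10(4 / R)
Compute 4 / R = 4 / 41.7 = 0.095923
Compute 10 * log10(0.095923) = -10.1808
SPL = 92.6 + (-10.1808) = 82.42

82.42 dB


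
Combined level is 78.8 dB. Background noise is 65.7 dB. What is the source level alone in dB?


Given values:
  L_total = 78.8 dB, L_bg = 65.7 dB
Formula: L_source = 10 * log10(10^(L_total/10) - 10^(L_bg/10))
Convert to linear:
  10^(78.8/10) = 75857757.5029
  10^(65.7/10) = 3715352.291
Difference: 75857757.5029 - 3715352.291 = 72142405.2119
L_source = 10 * log10(72142405.2119) = 78.58

78.58 dB


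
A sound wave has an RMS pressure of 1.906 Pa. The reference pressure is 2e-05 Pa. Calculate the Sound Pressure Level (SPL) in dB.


Given values:
  p = 1.906 Pa
  p_ref = 2e-05 Pa
Formula: SPL = 20 * log10(p / p_ref)
Compute ratio: p / p_ref = 1.906 / 2e-05 = 95300
Compute log10: log10(95300) = 4.979093
Multiply: SPL = 20 * 4.979093 = 99.58

99.58 dB


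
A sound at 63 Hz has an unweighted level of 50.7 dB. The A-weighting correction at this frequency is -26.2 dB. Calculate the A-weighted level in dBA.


Given values:
  SPL = 50.7 dB
  A-weighting at 63 Hz = -26.2 dB
Formula: L_A = SPL + A_weight
L_A = 50.7 + (-26.2)
L_A = 24.5

24.5 dBA


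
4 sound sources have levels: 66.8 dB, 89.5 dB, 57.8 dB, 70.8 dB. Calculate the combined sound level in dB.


Formula: L_total = 10 * log10( sum(10^(Li/10)) )
  Source 1: 10^(66.8/10) = 4786300.9232
  Source 2: 10^(89.5/10) = 891250938.1337
  Source 3: 10^(57.8/10) = 602559.5861
  Source 4: 10^(70.8/10) = 12022644.3462
Sum of linear values = 908662442.9892
L_total = 10 * log10(908662442.9892) = 89.58

89.58 dB


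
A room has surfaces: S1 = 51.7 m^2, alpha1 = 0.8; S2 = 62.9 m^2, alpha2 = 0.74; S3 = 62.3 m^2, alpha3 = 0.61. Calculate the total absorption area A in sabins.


Given surfaces:
  Surface 1: 51.7 * 0.8 = 41.36
  Surface 2: 62.9 * 0.74 = 46.546
  Surface 3: 62.3 * 0.61 = 38.003
Formula: A = sum(Si * alpha_i)
A = 41.36 + 46.546 + 38.003
A = 125.91

125.91 sabins


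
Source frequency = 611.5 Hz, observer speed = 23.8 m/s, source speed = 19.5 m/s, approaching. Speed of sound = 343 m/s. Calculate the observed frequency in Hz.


Given values:
  f_s = 611.5 Hz, v_o = 23.8 m/s, v_s = 19.5 m/s
  Direction: approaching
Formula: f_o = f_s * (c + v_o) / (c - v_s)
Numerator: c + v_o = 343 + 23.8 = 366.8
Denominator: c - v_s = 343 - 19.5 = 323.5
f_o = 611.5 * 366.8 / 323.5 = 693.35

693.35 Hz


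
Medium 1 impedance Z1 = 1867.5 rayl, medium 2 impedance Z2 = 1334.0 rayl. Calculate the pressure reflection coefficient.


Given values:
  Z1 = 1867.5 rayl, Z2 = 1334.0 rayl
Formula: R = (Z2 - Z1) / (Z2 + Z1)
Numerator: Z2 - Z1 = 1334.0 - 1867.5 = -533.5
Denominator: Z2 + Z1 = 1334.0 + 1867.5 = 3201.5
R = -533.5 / 3201.5 = -0.1666

-0.1666


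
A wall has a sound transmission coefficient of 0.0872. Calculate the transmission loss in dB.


Given values:
  tau = 0.0872
Formula: TL = 10 * log10(1 / tau)
Compute 1 / tau = 1 / 0.0872 = 11.4679
Compute log10(11.4679) = 1.059484
TL = 10 * 1.059484 = 10.59

10.59 dB


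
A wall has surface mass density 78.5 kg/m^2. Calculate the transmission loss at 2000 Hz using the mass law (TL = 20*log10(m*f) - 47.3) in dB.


Given values:
  m = 78.5 kg/m^2, f = 2000 Hz
Formula: TL = 20 * log10(m * f) - 47.3
Compute m * f = 78.5 * 2000 = 157000.0
Compute log10(157000.0) = 5.1959
Compute 20 * 5.1959 = 103.918
TL = 103.918 - 47.3 = 56.62

56.62 dB


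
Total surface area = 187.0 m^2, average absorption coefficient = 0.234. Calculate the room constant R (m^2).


Given values:
  S = 187.0 m^2, alpha = 0.234
Formula: R = S * alpha / (1 - alpha)
Numerator: 187.0 * 0.234 = 43.758
Denominator: 1 - 0.234 = 0.766
R = 43.758 / 0.766 = 57.13

57.13 m^2


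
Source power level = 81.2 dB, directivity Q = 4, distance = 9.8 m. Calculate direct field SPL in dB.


Given values:
  Lw = 81.2 dB, Q = 4, r = 9.8 m
Formula: SPL = Lw + 10 * log10(Q / (4 * pi * r^2))
Compute 4 * pi * r^2 = 4 * pi * 9.8^2 = 1206.8742
Compute Q / denom = 4 / 1206.8742 = 0.00331435
Compute 10 * log10(0.00331435) = -24.796
SPL = 81.2 + (-24.796) = 56.4

56.4 dB


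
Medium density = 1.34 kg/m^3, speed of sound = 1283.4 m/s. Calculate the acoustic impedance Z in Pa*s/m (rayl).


Given values:
  rho = 1.34 kg/m^3
  c = 1283.4 m/s
Formula: Z = rho * c
Z = 1.34 * 1283.4
Z = 1719.76

1719.76 rayl


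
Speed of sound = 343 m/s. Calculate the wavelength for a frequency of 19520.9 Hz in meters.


Given values:
  c = 343 m/s, f = 19520.9 Hz
Formula: lambda = c / f
lambda = 343 / 19520.9
lambda = 0.0176

0.0176 m


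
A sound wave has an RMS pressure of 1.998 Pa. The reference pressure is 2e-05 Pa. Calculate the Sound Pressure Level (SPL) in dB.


Given values:
  p = 1.998 Pa
  p_ref = 2e-05 Pa
Formula: SPL = 20 * log10(p / p_ref)
Compute ratio: p / p_ref = 1.998 / 2e-05 = 99900
Compute log10: log10(99900) = 4.999565
Multiply: SPL = 20 * 4.999565 = 99.99

99.99 dB


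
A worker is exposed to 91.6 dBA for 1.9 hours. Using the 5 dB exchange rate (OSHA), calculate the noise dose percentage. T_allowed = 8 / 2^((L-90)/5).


Given values:
  L = 91.6 dBA, T = 1.9 hours
Formula: T_allowed = 8 / 2^((L - 90) / 5)
Compute exponent: (91.6 - 90) / 5 = 0.32
Compute 2^(0.32) = 1.248331
T_allowed = 8 / 1.248331 = 6.408557 hours
Dose = (T / T_allowed) * 100
Dose = (1.9 / 6.408557) * 100 = 29.65

29.65 %


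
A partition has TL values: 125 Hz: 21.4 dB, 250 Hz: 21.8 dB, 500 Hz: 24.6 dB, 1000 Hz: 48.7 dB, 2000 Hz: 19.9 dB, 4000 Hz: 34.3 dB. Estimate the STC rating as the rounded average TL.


Given TL values at each frequency:
  125 Hz: 21.4 dB
  250 Hz: 21.8 dB
  500 Hz: 24.6 dB
  1000 Hz: 48.7 dB
  2000 Hz: 19.9 dB
  4000 Hz: 34.3 dB
Formula: STC ~ round(average of TL values)
Sum = 21.4 + 21.8 + 24.6 + 48.7 + 19.9 + 34.3 = 170.7
Average = 170.7 / 6 = 28.45
Rounded: 28

28


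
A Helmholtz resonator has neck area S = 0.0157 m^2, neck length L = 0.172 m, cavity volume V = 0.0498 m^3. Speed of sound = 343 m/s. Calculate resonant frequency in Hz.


Given values:
  S = 0.0157 m^2, L = 0.172 m, V = 0.0498 m^3, c = 343 m/s
Formula: f = (c / (2*pi)) * sqrt(S / (V * L))
Compute V * L = 0.0498 * 0.172 = 0.0085656
Compute S / (V * L) = 0.0157 / 0.0085656 = 1.8329
Compute sqrt(1.8329) = 1.353846
Compute c / (2*pi) = 343 / 6.283185 = 54.590148
f = 54.590148 * 1.353846 = 73.91

73.91 Hz


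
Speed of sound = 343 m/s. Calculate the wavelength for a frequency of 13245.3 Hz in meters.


Given values:
  c = 343 m/s, f = 13245.3 Hz
Formula: lambda = c / f
lambda = 343 / 13245.3
lambda = 0.0259

0.0259 m


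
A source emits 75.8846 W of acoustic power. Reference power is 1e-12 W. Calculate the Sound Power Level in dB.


Given values:
  W = 75.8846 W
  W_ref = 1e-12 W
Formula: SWL = 10 * log10(W / W_ref)
Compute ratio: W / W_ref = 75884600000000
Compute log10: log10(75884600000000) = 13.880154
Multiply: SWL = 10 * 13.880154 = 138.8

138.8 dB


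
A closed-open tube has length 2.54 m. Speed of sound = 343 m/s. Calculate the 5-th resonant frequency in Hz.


Given values:
  Tube type: closed-open, L = 2.54 m, c = 343 m/s, n = 5
Formula: f_n = (2n - 1) * c / (4 * L)
Compute 2n - 1 = 2*5 - 1 = 9
Compute 4 * L = 4 * 2.54 = 10.16
f = 9 * 343 / 10.16
f = 303.84

303.84 Hz


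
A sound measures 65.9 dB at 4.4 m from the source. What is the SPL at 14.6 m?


Given values:
  SPL1 = 65.9 dB, r1 = 4.4 m, r2 = 14.6 m
Formula: SPL2 = SPL1 - 20 * log10(r2 / r1)
Compute ratio: r2 / r1 = 14.6 / 4.4 = 3.3182
Compute log10: log10(3.3182) = 0.520903
Compute drop: 20 * 0.520903 = 10.4181
SPL2 = 65.9 - 10.4181 = 55.48

55.48 dB


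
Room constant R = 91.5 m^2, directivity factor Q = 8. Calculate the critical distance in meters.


Given values:
  R = 91.5 m^2, Q = 8
Formula: d_c = 0.141 * sqrt(Q * R)
Compute Q * R = 8 * 91.5 = 732.0
Compute sqrt(732.0) = 27.0555
d_c = 0.141 * 27.0555 = 3.815

3.815 m


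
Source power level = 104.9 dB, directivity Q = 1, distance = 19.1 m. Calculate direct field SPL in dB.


Given values:
  Lw = 104.9 dB, Q = 1, r = 19.1 m
Formula: SPL = Lw + 10 * log10(Q / (4 * pi * r^2))
Compute 4 * pi * r^2 = 4 * pi * 19.1^2 = 4584.3377
Compute Q / denom = 1 / 4584.3377 = 0.00021813
Compute 10 * log10(0.00021813) = -36.6128
SPL = 104.9 + (-36.6128) = 68.29

68.29 dB


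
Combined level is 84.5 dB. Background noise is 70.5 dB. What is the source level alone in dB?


Given values:
  L_total = 84.5 dB, L_bg = 70.5 dB
Formula: L_source = 10 * log10(10^(L_total/10) - 10^(L_bg/10))
Convert to linear:
  10^(84.5/10) = 281838293.1264
  10^(70.5/10) = 11220184.543
Difference: 281838293.1264 - 11220184.543 = 270618108.5834
L_source = 10 * log10(270618108.5834) = 84.32

84.32 dB
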